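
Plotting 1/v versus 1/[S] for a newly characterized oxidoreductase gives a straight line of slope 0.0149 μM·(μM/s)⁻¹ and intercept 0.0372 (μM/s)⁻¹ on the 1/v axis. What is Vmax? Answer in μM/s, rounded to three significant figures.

The y-intercept of a Lineweaver–Burk plot equals 1/Vmax, so Vmax = 1/0.0372 = 26.9 μM/s.

26.9 μM/s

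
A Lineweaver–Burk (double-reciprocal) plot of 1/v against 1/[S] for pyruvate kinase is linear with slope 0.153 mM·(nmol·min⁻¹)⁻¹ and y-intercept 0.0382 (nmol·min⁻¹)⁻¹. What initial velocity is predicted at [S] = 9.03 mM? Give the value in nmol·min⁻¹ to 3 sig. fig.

The y-intercept is 1/Vmax, so Vmax = 1/0.0382 = 26.2 nmol·min⁻¹.
The slope is Km/Vmax, so Km = 0.153 × 26.2 = 4.01 mM.
Then v = 26.2 × 9.03/(4.01 + 9.03) = 18.1 nmol·min⁻¹.

18.1 nmol·min⁻¹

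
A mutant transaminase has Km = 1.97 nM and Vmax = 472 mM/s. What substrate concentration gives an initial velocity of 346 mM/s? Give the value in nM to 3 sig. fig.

5.41 nM

Rearranging v = Vmax[S]/(Km+[S]) gives [S] = Km·v/(Vmax − v).
[S] = 1.97 × 346 / (472 − 346) = 681.6/126.0 = 5.41 nM.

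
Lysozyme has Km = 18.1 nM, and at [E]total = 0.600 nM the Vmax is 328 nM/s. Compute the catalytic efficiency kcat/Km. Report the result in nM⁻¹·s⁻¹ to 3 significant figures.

30.2 nM⁻¹·s⁻¹

kcat = Vmax/[E]total = 328/0.600 = 547 s⁻¹.
kcat/Km = 547/18.1 = 30.2 nM⁻¹·s⁻¹.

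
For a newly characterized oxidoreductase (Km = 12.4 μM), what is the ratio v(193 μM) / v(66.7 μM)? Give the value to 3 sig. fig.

The fractional saturations are [S]/(Km+[S]) = 66.7/79.10 = 0.8432 and 193/205.4 = 0.9396.
v₂/v₁ is just their ratio: 0.9396/0.8432 = 1.11.

1.11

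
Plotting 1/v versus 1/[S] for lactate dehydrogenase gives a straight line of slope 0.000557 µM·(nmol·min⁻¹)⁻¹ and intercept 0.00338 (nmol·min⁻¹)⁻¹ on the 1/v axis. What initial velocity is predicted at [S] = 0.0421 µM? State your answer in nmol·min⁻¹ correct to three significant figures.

60.2 nmol·min⁻¹

The y-intercept is 1/Vmax, so Vmax = 1/0.00338 = 296 nmol·min⁻¹.
The slope is Km/Vmax, so Km = 0.000557 × 296 = 0.165 µM.
Then v = 296 × 0.0421/(0.165 + 0.0421) = 60.2 nmol·min⁻¹.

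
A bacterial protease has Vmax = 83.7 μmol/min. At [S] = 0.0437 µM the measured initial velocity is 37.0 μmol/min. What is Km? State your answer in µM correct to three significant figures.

v/Vmax = 37.0/83.7 = 0.4421 = [S]/(Km+[S]).
So Km + [S] = [S]/0.4421 = 0.09886 µM, giving Km = 0.09886 − 0.0437 = 0.0552 µM.

0.0552 µM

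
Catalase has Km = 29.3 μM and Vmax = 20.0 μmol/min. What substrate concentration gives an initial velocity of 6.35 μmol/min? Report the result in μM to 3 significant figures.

13.6 μM

Rearranging v = Vmax[S]/(Km+[S]) gives [S] = Km·v/(Vmax − v).
[S] = 29.3 × 6.35 / (20.0 − 6.35) = 186.1/13.65 = 13.6 μM.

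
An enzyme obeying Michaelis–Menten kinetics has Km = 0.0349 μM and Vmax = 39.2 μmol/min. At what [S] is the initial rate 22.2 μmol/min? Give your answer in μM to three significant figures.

The required fractional saturation is v/Vmax = 22.2/39.2 = 0.5663.
Then [S]/(Km+[S]) = 0.5663 ⇒ [S] = 0.0349 × 0.5663/(1 − 0.5663) = 0.0456 μM.

0.0456 μM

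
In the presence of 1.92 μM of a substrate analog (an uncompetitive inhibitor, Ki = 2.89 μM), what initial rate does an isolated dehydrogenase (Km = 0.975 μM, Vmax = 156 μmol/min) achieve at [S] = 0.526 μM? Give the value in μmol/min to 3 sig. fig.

44.3 μmol/min

With α = 1 + [I]/Ki = 1 + 1.92/2.89 = 1.664, the uncompetitive rate law is v = (Vmax/α)·[S] / (Km/α + [S]).
v = (156/1.664)×0.526 / (0.975/1.664 + 0.526) = 49.30/1.112 = 44.3 μmol/min.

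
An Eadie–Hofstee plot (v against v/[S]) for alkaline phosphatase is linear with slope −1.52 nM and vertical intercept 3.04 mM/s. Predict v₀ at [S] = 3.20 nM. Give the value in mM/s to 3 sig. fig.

2.06 mM/s

In the Eadie–Hofstee form v = Vmax − Km·(v/[S]), the slope is −Km and the intercept is Vmax, so Km = 1.52 nM and Vmax = 3.04 mM/s.
v = 3.04 × 3.20/(1.52 + 3.20) = 2.06 mM/s.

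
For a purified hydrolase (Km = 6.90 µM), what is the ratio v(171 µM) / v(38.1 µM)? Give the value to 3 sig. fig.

1.14

Since Vmax cancels, v₂/v₁ = [S]₂(Km+[S]₁) / [S]₁(Km+[S]₂).
= 171×(6.90+38.1) / (38.1×(6.90+171)) = 7695/6778 = 1.14.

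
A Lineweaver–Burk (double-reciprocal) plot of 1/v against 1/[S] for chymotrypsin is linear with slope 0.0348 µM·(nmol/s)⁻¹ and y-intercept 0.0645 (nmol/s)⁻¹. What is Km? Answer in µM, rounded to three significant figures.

y-intercept = 1/Vmax ⇒ Vmax = 15.5 nmol/s; slope = Km/Vmax ⇒ Km = slope × Vmax.
Km = 0.0348 × 15.5 = 0.540 µM.

0.540 µM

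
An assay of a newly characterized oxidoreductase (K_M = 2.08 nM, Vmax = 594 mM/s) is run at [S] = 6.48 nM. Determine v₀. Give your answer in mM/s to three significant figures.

v = Vmax·[S]/(Km + [S]) = 594 × 6.48 / (2.08 + 6.48)
  = 3849 / 8.560 = 450 mM/s.

450 mM/s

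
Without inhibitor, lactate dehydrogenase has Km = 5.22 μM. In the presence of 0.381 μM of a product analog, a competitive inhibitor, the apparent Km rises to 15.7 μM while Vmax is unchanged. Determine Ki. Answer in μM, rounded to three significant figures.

0.190 μM

Competitive: Km,app = α·Km with α = 1 + [I]/Ki.
α = Km,app/Km = 15.7/5.22 = 3.008.
Ki = [I]/(α − 1) = 0.381/2.008 = 0.190 μM.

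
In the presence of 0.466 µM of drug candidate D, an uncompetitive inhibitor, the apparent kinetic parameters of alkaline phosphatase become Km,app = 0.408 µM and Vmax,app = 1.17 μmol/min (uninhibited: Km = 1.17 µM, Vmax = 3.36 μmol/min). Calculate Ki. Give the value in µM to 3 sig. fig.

Uncompetitive: Vmax,app = Vmax/α (and Km,app = Km/α) with α = 1 + [I]/Ki.
α = Vmax/Vmax,app = 3.36/1.17 = 2.872.
Ki = [I]/(α − 1) = 0.466/1.872 = 0.249 µM.

0.249 µM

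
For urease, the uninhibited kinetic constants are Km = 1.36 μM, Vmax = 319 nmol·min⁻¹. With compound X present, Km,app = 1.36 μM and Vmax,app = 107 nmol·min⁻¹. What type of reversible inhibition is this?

noncompetitive

Vmax decreases (319 → 107 nmol·min⁻¹) while Km is unchanged — pure noncompetitive inhibition.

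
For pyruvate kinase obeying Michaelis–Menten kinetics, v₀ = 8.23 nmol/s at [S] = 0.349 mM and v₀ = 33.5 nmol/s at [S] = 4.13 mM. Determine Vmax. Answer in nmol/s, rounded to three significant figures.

46.7 nmol/s

In reciprocal form, 1/v = (Km/Vmax)·(1/[S]) + 1/Vmax. The two points give (1/[S], 1/v) = (2.865, 0.1215) and (0.2421, 0.02985).
Slope = (0.1215 − 0.02985)/(2.865 − 0.2421) = 0.03494; intercept = 0.1215 − 0.03494×2.865 = 0.02139.
Vmax = 1/intercept = 46.7 nmol/s; Km = slope × Vmax = 0.03494 × 46.7 = 1.63 mM.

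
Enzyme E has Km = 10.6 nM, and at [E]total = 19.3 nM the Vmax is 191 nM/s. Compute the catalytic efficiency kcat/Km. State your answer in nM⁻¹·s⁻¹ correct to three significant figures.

0.934 nM⁻¹·s⁻¹

kcat = Vmax/[E]total = 191/19.3 = 9.90 s⁻¹.
kcat/Km = 9.90/10.6 = 0.934 nM⁻¹·s⁻¹.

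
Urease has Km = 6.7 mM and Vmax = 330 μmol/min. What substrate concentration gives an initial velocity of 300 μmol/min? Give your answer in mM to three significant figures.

The required fractional saturation is v/Vmax = 300/330 = 0.9091.
Then [S]/(Km+[S]) = 0.9091 ⇒ [S] = 6.7 × 0.9091/(1 − 0.9091) = 67.0 mM.

67.0 mM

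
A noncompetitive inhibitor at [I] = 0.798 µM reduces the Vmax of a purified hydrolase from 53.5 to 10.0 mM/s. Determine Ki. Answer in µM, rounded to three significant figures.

0.183 µM

Noncompetitive: Vmax,app = Vmax/α with α = 1 + [I]/Ki.
α = Vmax/Vmax,app = 53.5/10.0 = 5.350.
Since α = 1 + [I]/Ki, [I]/Ki = 5.350 − 1 = 4.350 and Ki = 0.798/4.350 = 0.183 µM.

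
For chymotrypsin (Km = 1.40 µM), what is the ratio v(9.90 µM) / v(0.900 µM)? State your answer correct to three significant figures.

Since Vmax cancels, v₂/v₁ = [S]₂(Km+[S]₁) / [S]₁(Km+[S]₂).
= 9.90×(1.40+0.900) / (0.900×(1.40+9.90)) = 22.77/10.17 = 2.24.

2.24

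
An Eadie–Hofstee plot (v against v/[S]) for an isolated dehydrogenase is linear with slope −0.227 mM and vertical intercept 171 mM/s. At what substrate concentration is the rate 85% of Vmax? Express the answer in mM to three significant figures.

The Eadie–Hofstee slope gives Km = 0.227 mM (slope = −Km).
v/Vmax = [S]/(Km+[S]) = 0.85 ⇒ [S] = Km·0.85/(1−0.85) = 0.227 × 5.667 = 1.29 mM.

1.29 mM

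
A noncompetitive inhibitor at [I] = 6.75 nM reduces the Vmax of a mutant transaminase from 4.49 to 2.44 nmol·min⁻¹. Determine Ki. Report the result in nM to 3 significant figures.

Noncompetitive: Vmax,app = Vmax/α with α = 1 + [I]/Ki.
α = Vmax/Vmax,app = 4.49/2.44 = 1.840.
Ki = [I]/(α − 1) = 6.75/0.8402 = 8.03 nM.

8.03 nM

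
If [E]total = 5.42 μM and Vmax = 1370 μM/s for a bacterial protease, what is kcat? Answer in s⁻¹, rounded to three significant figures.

kcat = Vmax/[E]total = 1370 μM/s / 5.42 μM = 253 s⁻¹.

253 s⁻¹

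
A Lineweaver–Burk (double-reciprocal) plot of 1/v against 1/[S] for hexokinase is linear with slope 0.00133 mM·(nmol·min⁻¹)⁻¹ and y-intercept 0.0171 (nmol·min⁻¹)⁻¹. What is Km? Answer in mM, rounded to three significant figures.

y-intercept = 1/Vmax ⇒ Vmax = 58.5 nmol·min⁻¹; slope = Km/Vmax ⇒ Km = slope × Vmax.
Km = 0.00133 × 58.5 = 0.0778 mM.

0.0778 mM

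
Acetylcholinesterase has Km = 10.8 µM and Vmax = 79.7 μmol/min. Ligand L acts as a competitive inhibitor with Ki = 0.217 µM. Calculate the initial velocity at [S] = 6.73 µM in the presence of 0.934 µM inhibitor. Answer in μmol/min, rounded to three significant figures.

With α = 1 + [I]/Ki = 1 + 0.934/0.217 = 5.304, the competitive rate law is v = Vmax[S] / (αKm + [S]).
v = 79.7×6.73 / (5.304×10.8 + 6.73) = 536.4/64.01 = 8.38 μmol/min.

8.38 μmol/min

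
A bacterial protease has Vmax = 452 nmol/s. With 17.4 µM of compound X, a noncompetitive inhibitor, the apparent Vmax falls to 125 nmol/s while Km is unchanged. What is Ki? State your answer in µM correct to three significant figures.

6.65 µM

Noncompetitive: Vmax,app = Vmax/α with α = 1 + [I]/Ki.
α = Vmax/Vmax,app = 452/125 = 3.616.
Ki = [I]/(α − 1) = 17.4/2.616 = 6.65 µM.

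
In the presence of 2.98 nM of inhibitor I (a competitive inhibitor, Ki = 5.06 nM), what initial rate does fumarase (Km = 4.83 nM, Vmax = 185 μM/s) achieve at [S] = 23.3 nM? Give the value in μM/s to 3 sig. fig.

139 μM/s

With α = 1 + [I]/Ki = 1 + 2.98/5.06 = 1.589, the competitive rate law is v = Vmax[S] / (αKm + [S]).
v = 185×23.3 / (1.589×4.83 + 23.3) = 4310/30.97 = 139 μM/s.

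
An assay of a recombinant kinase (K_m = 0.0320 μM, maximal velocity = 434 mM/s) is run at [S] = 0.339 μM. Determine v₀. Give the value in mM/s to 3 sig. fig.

[S]/(Km+[S]) = 0.339/0.3710 = 0.9137, the fractional saturation.
v = 0.9137 × Vmax = 0.9137 × 434 = 397 mM/s.

397 mM/s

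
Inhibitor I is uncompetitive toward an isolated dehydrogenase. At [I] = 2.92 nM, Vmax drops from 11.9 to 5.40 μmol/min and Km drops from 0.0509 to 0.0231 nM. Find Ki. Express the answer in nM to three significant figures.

2.43 nM

Uncompetitive: Vmax,app = Vmax/α (and Km,app = Km/α) with α = 1 + [I]/Ki.
α = Vmax/Vmax,app = 11.9/5.40 = 2.204.
Since α = 1 + [I]/Ki, [I]/Ki = 2.204 − 1 = 1.204 and Ki = 2.92/1.204 = 2.43 nM.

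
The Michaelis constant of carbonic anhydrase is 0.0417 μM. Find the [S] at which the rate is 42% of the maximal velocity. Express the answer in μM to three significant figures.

v/Vmax = [S]/(Km+[S]) = 0.42, so [S] = Km·0.42/(1 − 0.42) = 0.0417 × 0.7241.
[S] = 0.0302 μM.

0.0302 μM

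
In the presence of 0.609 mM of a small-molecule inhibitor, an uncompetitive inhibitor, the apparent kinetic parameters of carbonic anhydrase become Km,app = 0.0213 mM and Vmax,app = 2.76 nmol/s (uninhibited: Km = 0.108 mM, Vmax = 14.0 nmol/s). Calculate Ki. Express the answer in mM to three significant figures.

0.150 mM

Uncompetitive: Vmax,app = Vmax/α (and Km,app = Km/α) with α = 1 + [I]/Ki.
α = Vmax/Vmax,app = 14.0/2.76 = 5.072.
Since α = 1 + [I]/Ki, [I]/Ki = 5.072 − 1 = 4.072 and Ki = 0.609/4.072 = 0.150 mM.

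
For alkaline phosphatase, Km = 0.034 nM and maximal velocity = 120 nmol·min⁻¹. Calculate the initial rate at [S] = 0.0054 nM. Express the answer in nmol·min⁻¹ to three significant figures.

[S]/(Km+[S]) = 0.0054/0.03940 = 0.1371, the fractional saturation.
v = 0.1371 × Vmax = 0.1371 × 120 = 16.4 nmol·min⁻¹.

16.4 nmol·min⁻¹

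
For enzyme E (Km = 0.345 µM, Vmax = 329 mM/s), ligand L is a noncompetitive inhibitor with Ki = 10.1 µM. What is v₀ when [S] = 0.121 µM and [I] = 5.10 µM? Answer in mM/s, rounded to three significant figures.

56.8 mM/s

α = 1 + [I]/Ki = 1 + 5.10/10.1 = 1.505.
For a noncompetitive inhibitor, Vmax is reduced to Vmax/α while Km is unchanged: Km,app = 0.345 µM, Vmax,app = 219 mM/s.
v = Vmax,app·[S]/(Km,app + [S]) = 219 × 0.121/(0.345 + 0.121) = 56.8 mM/s.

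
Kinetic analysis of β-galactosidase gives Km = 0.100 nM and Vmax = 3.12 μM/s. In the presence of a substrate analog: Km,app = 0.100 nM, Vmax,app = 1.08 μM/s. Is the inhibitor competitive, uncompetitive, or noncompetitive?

Vmax decreases (3.12 → 1.08 μM/s) while Km is unchanged — pure noncompetitive inhibition.

noncompetitive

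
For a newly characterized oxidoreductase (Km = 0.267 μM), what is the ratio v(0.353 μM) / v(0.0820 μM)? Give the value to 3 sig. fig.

The fractional saturations are [S]/(Km+[S]) = 0.0820/0.3490 = 0.2350 and 0.353/0.6200 = 0.5694.
v₂/v₁ is just their ratio: 0.5694/0.2350 = 2.42.

2.42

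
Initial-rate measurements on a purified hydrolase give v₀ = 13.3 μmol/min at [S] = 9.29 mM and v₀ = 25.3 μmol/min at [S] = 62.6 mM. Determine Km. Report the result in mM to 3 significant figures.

11.7 mM

In reciprocal form, 1/v = (Km/Vmax)·(1/[S]) + 1/Vmax. The two points give (1/[S], 1/v) = (0.1076, 0.07519) and (0.01597, 0.03953).
Slope = (0.07519 − 0.03953)/(0.1076 − 0.01597) = 0.3890; intercept = 0.07519 − 0.3890×0.1076 = 0.03331.
Vmax = 1/intercept = 30.0 μmol/min; Km = slope × Vmax = 0.3890 × 30.0 = 11.7 mM.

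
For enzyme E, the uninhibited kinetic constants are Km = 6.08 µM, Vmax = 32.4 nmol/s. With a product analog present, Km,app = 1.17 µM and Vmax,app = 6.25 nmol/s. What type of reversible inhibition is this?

Both Km and Vmax decrease by the same factor (~5.18-fold) — characteristic of uncompetitive inhibition.

uncompetitive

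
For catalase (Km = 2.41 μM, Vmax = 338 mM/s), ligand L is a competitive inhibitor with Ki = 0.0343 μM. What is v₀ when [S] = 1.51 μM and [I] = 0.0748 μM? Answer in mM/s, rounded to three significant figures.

55.6 mM/s

α = 1 + [I]/Ki = 1 + 0.0748/0.0343 = 3.181.
For a competitive inhibitor, Vmax is unchanged and the apparent Km becomes α·Km: Km,app = 7.67 μM, Vmax,app = 338 mM/s.
v = Vmax,app·[S]/(Km,app + [S]) = 338 × 1.51/(7.67 + 1.51) = 55.6 mM/s.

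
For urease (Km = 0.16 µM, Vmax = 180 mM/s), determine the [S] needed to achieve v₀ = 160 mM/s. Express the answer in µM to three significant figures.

The required fractional saturation is v/Vmax = 160/180 = 0.8889.
Then [S]/(Km+[S]) = 0.8889 ⇒ [S] = 0.16 × 0.8889/(1 − 0.8889) = 1.28 µM.

1.28 µM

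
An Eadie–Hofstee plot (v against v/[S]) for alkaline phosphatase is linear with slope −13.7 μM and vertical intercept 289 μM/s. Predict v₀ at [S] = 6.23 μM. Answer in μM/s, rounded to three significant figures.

90.3 μM/s

In the Eadie–Hofstee form v = Vmax − Km·(v/[S]), the slope is −Km and the intercept is Vmax, so Km = 13.7 μM and Vmax = 289 μM/s.
v = 289 × 6.23/(13.7 + 6.23) = 90.3 μM/s.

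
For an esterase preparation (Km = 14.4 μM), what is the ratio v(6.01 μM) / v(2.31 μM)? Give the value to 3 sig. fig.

The fractional saturations are [S]/(Km+[S]) = 2.31/16.71 = 0.1382 and 6.01/20.41 = 0.2945.
v₂/v₁ is just their ratio: 0.2945/0.1382 = 2.13.

2.13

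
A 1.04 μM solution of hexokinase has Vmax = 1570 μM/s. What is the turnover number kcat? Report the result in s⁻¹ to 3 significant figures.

1510 s⁻¹

kcat = Vmax/[E]total = 1570 μM/s / 1.04 μM = 1510 s⁻¹.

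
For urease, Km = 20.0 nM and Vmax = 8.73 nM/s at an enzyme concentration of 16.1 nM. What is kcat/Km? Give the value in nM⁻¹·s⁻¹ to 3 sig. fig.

kcat = Vmax/[E]total = 8.73/16.1 = 0.542 s⁻¹.
kcat/Km = 0.542/20.0 = 0.0271 nM⁻¹·s⁻¹.

0.0271 nM⁻¹·s⁻¹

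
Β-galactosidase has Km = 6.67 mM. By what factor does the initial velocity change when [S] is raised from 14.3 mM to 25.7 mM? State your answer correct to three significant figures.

Since Vmax cancels, v₂/v₁ = [S]₂(Km+[S]₁) / [S]₁(Km+[S]₂).
= 25.7×(6.67+14.3) / (14.3×(6.67+25.7)) = 538.9/462.9 = 1.16.

1.16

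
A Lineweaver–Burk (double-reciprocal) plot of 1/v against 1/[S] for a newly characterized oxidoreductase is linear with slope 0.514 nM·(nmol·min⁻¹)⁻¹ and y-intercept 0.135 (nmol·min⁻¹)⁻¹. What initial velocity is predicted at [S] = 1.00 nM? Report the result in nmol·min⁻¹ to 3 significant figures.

1.54 nmol·min⁻¹

The y-intercept is 1/Vmax, so Vmax = 1/0.135 = 7.41 nmol·min⁻¹.
The slope is Km/Vmax, so Km = 0.514 × 7.41 = 3.81 nM.
Then v = 7.41 × 1.00/(3.81 + 1.00) = 1.54 nmol·min⁻¹.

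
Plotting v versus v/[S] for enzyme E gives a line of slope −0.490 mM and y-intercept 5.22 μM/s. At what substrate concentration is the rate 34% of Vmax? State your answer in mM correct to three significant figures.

0.252 mM

The Eadie–Hofstee slope gives Km = 0.490 mM (slope = −Km).
v/Vmax = [S]/(Km+[S]) = 0.34 ⇒ [S] = Km·0.34/(1−0.34) = 0.490 × 0.5152 = 0.252 mM.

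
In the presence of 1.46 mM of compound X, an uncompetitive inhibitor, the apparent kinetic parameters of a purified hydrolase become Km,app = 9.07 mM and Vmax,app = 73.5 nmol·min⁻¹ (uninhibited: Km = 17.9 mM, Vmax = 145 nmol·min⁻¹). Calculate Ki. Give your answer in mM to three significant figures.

1.50 mM

Uncompetitive: Vmax,app = Vmax/α (and Km,app = Km/α) with α = 1 + [I]/Ki.
α = Vmax/Vmax,app = 145/73.5 = 1.973.
Ki = [I]/(α − 1) = 1.46/0.9728 = 1.50 mM.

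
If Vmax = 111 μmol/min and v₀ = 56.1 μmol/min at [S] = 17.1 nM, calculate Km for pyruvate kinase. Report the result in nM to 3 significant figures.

From v = Vmax[S]/(Km+[S]), Km = [S](Vmax − v)/v.
Km = 17.1 × (111 − 56.1) / 56.1 = 938.8/56.1 = 16.7 nM.

16.7 nM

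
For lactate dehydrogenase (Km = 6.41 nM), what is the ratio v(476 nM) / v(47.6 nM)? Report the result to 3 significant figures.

1.12

Since Vmax cancels, v₂/v₁ = [S]₂(Km+[S]₁) / [S]₁(Km+[S]₂).
= 476×(6.41+47.6) / (47.6×(6.41+476)) = 25710/22960 = 1.12.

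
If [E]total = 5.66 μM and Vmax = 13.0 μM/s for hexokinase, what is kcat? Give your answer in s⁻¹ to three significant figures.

kcat = Vmax/[E]total = 13.0 μM/s / 5.66 μM = 2.30 s⁻¹.

2.30 s⁻¹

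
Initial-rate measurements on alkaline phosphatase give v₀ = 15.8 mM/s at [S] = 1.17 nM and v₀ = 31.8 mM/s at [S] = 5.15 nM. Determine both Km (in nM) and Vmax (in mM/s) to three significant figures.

Km = 2.18 nM; Vmax = 45.3 mM/s

In reciprocal form, 1/v = (Km/Vmax)·(1/[S]) + 1/Vmax. The two points give (1/[S], 1/v) = (0.8547, 0.06329) and (0.1942, 0.03145).
Slope = (0.06329 − 0.03145)/(0.8547 − 0.1942) = 0.04821; intercept = 0.06329 − 0.04821×0.8547 = 0.02209.
Vmax = 1/intercept = 45.3 mM/s; Km = slope × Vmax = 0.04821 × 45.3 = 2.18 nM.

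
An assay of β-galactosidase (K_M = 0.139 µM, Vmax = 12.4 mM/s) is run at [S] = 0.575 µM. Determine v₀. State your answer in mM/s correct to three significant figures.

9.99 mM/s

[S]/(Km+[S]) = 0.575/0.7140 = 0.8053, the fractional saturation.
v = 0.8053 × Vmax = 0.8053 × 12.4 = 9.99 mM/s.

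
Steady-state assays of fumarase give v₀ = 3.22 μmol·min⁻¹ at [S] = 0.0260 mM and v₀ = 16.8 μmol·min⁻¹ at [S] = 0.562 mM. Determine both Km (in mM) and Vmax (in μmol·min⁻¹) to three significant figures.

Km = 0.145 mM; Vmax = 21.1 μmol·min⁻¹

From v = Vmax[S]/(Km+[S]), each point gives Vmax = v(Km+[S])/[S].
Equating: 3.22(Km+0.0260)/0.0260 = 16.8(Km+0.562)/0.562.
123.8·Km + 3.22 = 29.89·Km + 16.8, so (123.8 − 29.89)·Km = 16.8 − 3.22.
Km = 13.58/93.95 = 0.145 mM; then Vmax = 3.22(0.145+0.0260)/0.0260 = 21.1 μmol·min⁻¹.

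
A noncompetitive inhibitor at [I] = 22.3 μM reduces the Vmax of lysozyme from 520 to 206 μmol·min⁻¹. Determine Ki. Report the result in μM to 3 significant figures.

Noncompetitive: Vmax,app = Vmax/α with α = 1 + [I]/Ki.
α = Vmax/Vmax,app = 520/206 = 2.524.
Ki = [I]/(α − 1) = 22.3/1.524 = 14.6 μM.

14.6 μM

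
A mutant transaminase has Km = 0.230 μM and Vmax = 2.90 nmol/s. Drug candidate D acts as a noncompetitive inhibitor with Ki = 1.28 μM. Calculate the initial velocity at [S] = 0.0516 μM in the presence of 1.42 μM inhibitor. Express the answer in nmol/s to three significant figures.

0.252 nmol/s

With α = 1 + [I]/Ki = 1 + 1.42/1.28 = 2.109, the noncompetitive rate law is v = (Vmax/α)·[S] / (Km + [S]).
v = (2.90/2.109)×0.0516 / (0.230 + 0.0516) = 0.07094/0.2816 = 0.252 nmol/s.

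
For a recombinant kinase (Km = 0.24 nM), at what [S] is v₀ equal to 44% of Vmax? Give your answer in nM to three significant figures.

0.189 nM

v/Vmax = [S]/(Km+[S]) = 0.44, so [S] = Km·0.44/(1 − 0.44) = 0.24 × 0.7857.
[S] = 0.189 nM.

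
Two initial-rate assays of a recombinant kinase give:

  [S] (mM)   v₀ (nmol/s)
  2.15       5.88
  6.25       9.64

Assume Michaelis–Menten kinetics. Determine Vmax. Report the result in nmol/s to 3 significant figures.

14.5 nmol/s

In reciprocal form, 1/v = (Km/Vmax)·(1/[S]) + 1/Vmax. The two points give (1/[S], 1/v) = (0.4651, 0.1701) and (0.1600, 0.1037).
Slope = (0.1701 − 0.1037)/(0.4651 − 0.1600) = 0.2174; intercept = 0.1701 − 0.2174×0.4651 = 0.06895.
Vmax = 1/intercept = 14.5 nmol/s; Km = slope × Vmax = 0.2174 × 14.5 = 3.15 mM.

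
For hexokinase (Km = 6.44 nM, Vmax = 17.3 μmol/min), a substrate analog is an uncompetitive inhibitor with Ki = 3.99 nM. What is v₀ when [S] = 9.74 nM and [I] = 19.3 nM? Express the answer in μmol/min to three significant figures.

α = 1 + [I]/Ki = 1 + 19.3/3.99 = 5.837.
For an uncompetitive inhibitor, both parameters are divided by α, giving Vmax/α and Km/α: Km,app = 1.10 nM, Vmax,app = 2.96 μmol/min.
v = Vmax,app·[S]/(Km,app + [S]) = 2.96 × 9.74/(1.10 + 9.74) = 2.66 μmol/min.

2.66 μmol/min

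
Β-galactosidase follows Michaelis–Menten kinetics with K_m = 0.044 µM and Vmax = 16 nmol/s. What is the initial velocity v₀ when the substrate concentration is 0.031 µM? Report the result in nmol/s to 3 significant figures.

[S]/(Km+[S]) = 0.031/0.07500 = 0.4133, the fractional saturation.
v = 0.4133 × Vmax = 0.4133 × 16 = 6.61 nmol/s.

6.61 nmol/s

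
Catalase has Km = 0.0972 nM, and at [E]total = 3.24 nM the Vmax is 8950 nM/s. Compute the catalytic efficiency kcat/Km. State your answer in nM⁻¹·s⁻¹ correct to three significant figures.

kcat = Vmax/[E]total = 8950/3.24 = 2760 s⁻¹.
kcat/Km = 2760/0.0972 = 28400 nM⁻¹·s⁻¹.

28400 nM⁻¹·s⁻¹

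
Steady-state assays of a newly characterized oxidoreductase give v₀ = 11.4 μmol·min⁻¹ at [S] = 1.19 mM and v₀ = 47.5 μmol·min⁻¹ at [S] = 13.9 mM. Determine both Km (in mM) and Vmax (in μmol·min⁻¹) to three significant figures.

In reciprocal form, 1/v = (Km/Vmax)·(1/[S]) + 1/Vmax. The two points give (1/[S], 1/v) = (0.8403, 0.08772) and (0.07194, 0.02105).
Slope = (0.08772 − 0.02105)/(0.8403 − 0.07194) = 0.08676; intercept = 0.08772 − 0.08676×0.8403 = 0.01481.
Vmax = 1/intercept = 67.5 μmol·min⁻¹; Km = slope × Vmax = 0.08676 × 67.5 = 5.86 mM.

Km = 5.86 mM; Vmax = 67.5 μmol·min⁻¹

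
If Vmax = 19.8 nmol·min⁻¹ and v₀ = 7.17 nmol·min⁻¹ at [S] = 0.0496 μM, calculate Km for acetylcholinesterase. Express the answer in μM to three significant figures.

v/Vmax = 7.17/19.8 = 0.3621 = [S]/(Km+[S]).
So Km + [S] = [S]/0.3621 = 0.1370 μM, giving Km = 0.1370 − 0.0496 = 0.0874 μM.

0.0874 μM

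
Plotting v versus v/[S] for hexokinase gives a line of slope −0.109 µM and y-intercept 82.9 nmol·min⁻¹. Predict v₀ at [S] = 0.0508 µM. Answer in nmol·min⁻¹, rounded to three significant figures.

26.4 nmol·min⁻¹

In the Eadie–Hofstee form v = Vmax − Km·(v/[S]), the slope is −Km and the intercept is Vmax, so Km = 0.109 µM and Vmax = 82.9 nmol·min⁻¹.
v = 82.9 × 0.0508/(0.109 + 0.0508) = 26.4 nmol·min⁻¹.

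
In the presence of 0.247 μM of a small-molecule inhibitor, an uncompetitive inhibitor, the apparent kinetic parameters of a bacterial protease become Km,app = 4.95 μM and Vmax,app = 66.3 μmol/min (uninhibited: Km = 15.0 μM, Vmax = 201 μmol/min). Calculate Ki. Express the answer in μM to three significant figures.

Uncompetitive: Vmax,app = Vmax/α (and Km,app = Km/α) with α = 1 + [I]/Ki.
α = Vmax/Vmax,app = 201/66.3 = 3.032.
Since α = 1 + [I]/Ki, [I]/Ki = 3.032 − 1 = 2.032 and Ki = 0.247/2.032 = 0.122 μM.

0.122 μM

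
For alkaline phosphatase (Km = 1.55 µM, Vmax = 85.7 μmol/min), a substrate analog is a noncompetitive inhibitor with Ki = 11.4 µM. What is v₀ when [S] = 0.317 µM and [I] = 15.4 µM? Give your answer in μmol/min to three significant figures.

With α = 1 + [I]/Ki = 1 + 15.4/11.4 = 2.351, the noncompetitive rate law is v = (Vmax/α)·[S] / (Km + [S]).
v = (85.7/2.351)×0.317 / (1.55 + 0.317) = 11.56/1.867 = 6.19 μmol/min.

6.19 μmol/min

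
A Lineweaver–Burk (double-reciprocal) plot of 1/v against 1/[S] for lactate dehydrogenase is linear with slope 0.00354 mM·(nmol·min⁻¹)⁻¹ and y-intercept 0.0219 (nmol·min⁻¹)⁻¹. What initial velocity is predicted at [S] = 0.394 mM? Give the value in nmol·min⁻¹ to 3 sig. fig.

32.4 nmol·min⁻¹

The y-intercept is 1/Vmax, so Vmax = 1/0.0219 = 45.7 nmol·min⁻¹.
The slope is Km/Vmax, so Km = 0.00354 × 45.7 = 0.162 mM.
Then v = 45.7 × 0.394/(0.162 + 0.394) = 32.4 nmol·min⁻¹.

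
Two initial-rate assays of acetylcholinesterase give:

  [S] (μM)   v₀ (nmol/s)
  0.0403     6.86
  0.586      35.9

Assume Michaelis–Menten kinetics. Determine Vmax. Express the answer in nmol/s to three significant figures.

From v = Vmax[S]/(Km+[S]), each point gives Vmax = v(Km+[S])/[S].
Equating: 6.86(Km+0.0403)/0.0403 = 35.9(Km+0.586)/0.586.
170.2·Km + 6.86 = 61.26·Km + 35.9, so (170.2 − 61.26)·Km = 35.9 − 6.86.
Km = 29.04/109.0 = 0.267 μM; then Vmax = 6.86(0.267+0.0403)/0.0403 = 52.2 nmol/s.

52.2 nmol/s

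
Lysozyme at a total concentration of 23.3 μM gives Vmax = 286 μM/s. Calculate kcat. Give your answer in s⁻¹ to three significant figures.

kcat = Vmax/[E]total = 286 μM/s / 23.3 μM = 12.3 s⁻¹.

12.3 s⁻¹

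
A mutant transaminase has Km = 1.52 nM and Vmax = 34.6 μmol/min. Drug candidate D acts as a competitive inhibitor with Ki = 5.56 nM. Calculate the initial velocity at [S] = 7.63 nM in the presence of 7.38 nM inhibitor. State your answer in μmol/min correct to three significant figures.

23.6 μmol/min

With α = 1 + [I]/Ki = 1 + 7.38/5.56 = 2.327, the competitive rate law is v = Vmax[S] / (αKm + [S]).
v = 34.6×7.63 / (2.327×1.52 + 7.63) = 264.0/11.17 = 23.6 μmol/min.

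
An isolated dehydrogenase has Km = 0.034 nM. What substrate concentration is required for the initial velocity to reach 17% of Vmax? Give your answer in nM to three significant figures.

0.00696 nM

v/Vmax = [S]/(Km+[S]) = 0.17, so [S] = Km·0.17/(1 − 0.17) = 0.034 × 0.2048.
[S] = 0.00696 nM.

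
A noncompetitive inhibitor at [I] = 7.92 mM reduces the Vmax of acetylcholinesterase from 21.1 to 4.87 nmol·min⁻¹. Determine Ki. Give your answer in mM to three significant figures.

2.38 mM

Noncompetitive: Vmax,app = Vmax/α with α = 1 + [I]/Ki.
α = Vmax/Vmax,app = 21.1/4.87 = 4.333.
Since α = 1 + [I]/Ki, [I]/Ki = 4.333 − 1 = 3.333 and Ki = 7.92/3.333 = 2.38 mM.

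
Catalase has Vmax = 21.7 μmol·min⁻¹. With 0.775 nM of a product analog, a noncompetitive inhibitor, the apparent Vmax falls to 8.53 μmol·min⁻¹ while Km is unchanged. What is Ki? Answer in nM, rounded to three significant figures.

0.502 nM

Noncompetitive: Vmax,app = Vmax/α with α = 1 + [I]/Ki.
α = Vmax/Vmax,app = 21.7/8.53 = 2.544.
Ki = [I]/(α − 1) = 0.775/1.544 = 0.502 nM.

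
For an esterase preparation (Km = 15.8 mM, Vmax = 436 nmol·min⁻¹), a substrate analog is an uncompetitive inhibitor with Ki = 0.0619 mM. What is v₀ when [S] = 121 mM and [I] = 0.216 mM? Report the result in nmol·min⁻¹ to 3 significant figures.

α = 1 + [I]/Ki = 1 + 0.216/0.0619 = 4.489.
For an uncompetitive inhibitor, both parameters are divided by α, giving Vmax/α and Km/α: Km,app = 3.52 mM, Vmax,app = 97.1 nmol·min⁻¹.
v = Vmax,app·[S]/(Km,app + [S]) = 97.1 × 121/(3.52 + 121) = 94.4 nmol·min⁻¹.

94.4 nmol·min⁻¹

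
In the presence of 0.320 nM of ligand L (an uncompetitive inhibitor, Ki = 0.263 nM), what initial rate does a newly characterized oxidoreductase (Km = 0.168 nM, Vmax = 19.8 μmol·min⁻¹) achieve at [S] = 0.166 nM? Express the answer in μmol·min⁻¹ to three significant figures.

With α = 1 + [I]/Ki = 1 + 0.320/0.263 = 2.217, the uncompetitive rate law is v = (Vmax/α)·[S] / (Km/α + [S]).
v = (19.8/2.217)×0.166 / (0.168/2.217 + 0.166) = 1.483/0.2418 = 6.13 μmol·min⁻¹.

6.13 μmol·min⁻¹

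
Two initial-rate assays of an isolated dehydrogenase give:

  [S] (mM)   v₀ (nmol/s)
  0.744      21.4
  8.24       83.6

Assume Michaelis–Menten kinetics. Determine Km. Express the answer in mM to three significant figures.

3.34 mM

In reciprocal form, 1/v = (Km/Vmax)·(1/[S]) + 1/Vmax. The two points give (1/[S], 1/v) = (1.344, 0.04673) and (0.1214, 0.01196).
Slope = (0.04673 − 0.01196)/(1.344 − 0.1214) = 0.02843; intercept = 0.04673 − 0.02843×1.344 = 0.008511.
Vmax = 1/intercept = 117 nmol/s; Km = slope × Vmax = 0.02843 × 117 = 3.34 mM.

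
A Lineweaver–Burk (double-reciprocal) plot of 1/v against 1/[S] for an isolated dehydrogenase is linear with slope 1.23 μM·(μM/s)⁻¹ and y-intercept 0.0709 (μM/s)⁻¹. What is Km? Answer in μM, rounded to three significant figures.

17.3 μM

y-intercept = 1/Vmax ⇒ Vmax = 14.1 μM/s; slope = Km/Vmax ⇒ Km = slope × Vmax.
Km = 1.23 × 14.1 = 17.3 μM.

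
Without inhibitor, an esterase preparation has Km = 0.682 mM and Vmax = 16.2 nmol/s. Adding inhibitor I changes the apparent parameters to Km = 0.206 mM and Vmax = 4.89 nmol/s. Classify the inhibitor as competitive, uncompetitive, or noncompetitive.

uncompetitive

Both Km and Vmax decrease by the same factor (~3.31-fold) — characteristic of uncompetitive inhibition.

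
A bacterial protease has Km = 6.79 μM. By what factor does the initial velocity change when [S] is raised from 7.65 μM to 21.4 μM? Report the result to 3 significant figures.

1.43

Since Vmax cancels, v₂/v₁ = [S]₂(Km+[S]₁) / [S]₁(Km+[S]₂).
= 21.4×(6.79+7.65) / (7.65×(6.79+21.4)) = 309.0/215.7 = 1.43.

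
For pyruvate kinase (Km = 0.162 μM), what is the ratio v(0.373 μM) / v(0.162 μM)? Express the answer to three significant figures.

1.39

Since Vmax cancels, v₂/v₁ = [S]₂(Km+[S]₁) / [S]₁(Km+[S]₂).
= 0.373×(0.162+0.162) / (0.162×(0.162+0.373)) = 0.1209/0.08667 = 1.39.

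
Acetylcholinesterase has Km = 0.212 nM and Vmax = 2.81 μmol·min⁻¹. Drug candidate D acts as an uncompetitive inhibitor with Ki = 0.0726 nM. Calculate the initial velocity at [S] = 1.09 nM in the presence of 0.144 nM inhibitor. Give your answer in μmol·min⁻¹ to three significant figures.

α = 1 + [I]/Ki = 1 + 0.144/0.0726 = 2.983.
For an uncompetitive inhibitor, both parameters are divided by α, giving Vmax/α and Km/α: Km,app = 0.0711 nM, Vmax,app = 0.942 μmol·min⁻¹.
v = Vmax,app·[S]/(Km,app + [S]) = 0.942 × 1.09/(0.0711 + 1.09) = 0.884 μmol·min⁻¹.

0.884 μmol·min⁻¹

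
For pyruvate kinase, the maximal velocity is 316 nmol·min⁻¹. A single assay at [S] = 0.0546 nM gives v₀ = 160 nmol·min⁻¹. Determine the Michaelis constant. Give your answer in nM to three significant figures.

0.0532 nM

v/Vmax = 160/316 = 0.5063 = [S]/(Km+[S]).
So Km + [S] = [S]/0.5063 = 0.1078 nM, giving Km = 0.1078 − 0.0546 = 0.0532 nM.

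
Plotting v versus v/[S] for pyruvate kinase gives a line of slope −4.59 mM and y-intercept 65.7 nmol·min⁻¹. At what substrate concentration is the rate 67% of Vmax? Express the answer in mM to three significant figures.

9.32 mM

The Eadie–Hofstee slope gives Km = 4.59 mM (slope = −Km).
v/Vmax = [S]/(Km+[S]) = 0.67 ⇒ [S] = Km·0.67/(1−0.67) = 4.59 × 2.030 = 9.32 mM.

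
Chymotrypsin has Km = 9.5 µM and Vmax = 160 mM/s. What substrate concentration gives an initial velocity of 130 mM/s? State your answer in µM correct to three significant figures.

The required fractional saturation is v/Vmax = 130/160 = 0.8125.
Then [S]/(Km+[S]) = 0.8125 ⇒ [S] = 9.5 × 0.8125/(1 − 0.8125) = 41.2 µM.

41.2 µM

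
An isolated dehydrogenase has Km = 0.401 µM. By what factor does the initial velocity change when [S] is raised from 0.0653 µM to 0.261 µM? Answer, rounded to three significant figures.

The fractional saturations are [S]/(Km+[S]) = 0.0653/0.4663 = 0.1400 and 0.261/0.6620 = 0.3943.
v₂/v₁ is just their ratio: 0.3943/0.1400 = 2.82.

2.82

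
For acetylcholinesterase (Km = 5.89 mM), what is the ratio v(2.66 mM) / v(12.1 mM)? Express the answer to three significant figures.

0.463

The fractional saturations are [S]/(Km+[S]) = 12.1/17.99 = 0.6726 and 2.66/8.550 = 0.3111.
v₂/v₁ is just their ratio: 0.3111/0.6726 = 0.463.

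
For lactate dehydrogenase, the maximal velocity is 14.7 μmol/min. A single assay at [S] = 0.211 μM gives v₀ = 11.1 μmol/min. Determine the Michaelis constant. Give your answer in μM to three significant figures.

0.0684 μM

From v = Vmax[S]/(Km+[S]), Km = [S](Vmax − v)/v.
Km = 0.211 × (14.7 − 11.1) / 11.1 = 0.7596/11.1 = 0.0684 μM.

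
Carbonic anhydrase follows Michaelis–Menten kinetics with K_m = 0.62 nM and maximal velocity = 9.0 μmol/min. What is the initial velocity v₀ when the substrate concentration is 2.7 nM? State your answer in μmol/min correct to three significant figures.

[S]/(Km+[S]) = 2.7/3.320 = 0.8133, the fractional saturation.
v = 0.8133 × Vmax = 0.8133 × 9.0 = 7.32 μmol/min.

7.32 μmol/min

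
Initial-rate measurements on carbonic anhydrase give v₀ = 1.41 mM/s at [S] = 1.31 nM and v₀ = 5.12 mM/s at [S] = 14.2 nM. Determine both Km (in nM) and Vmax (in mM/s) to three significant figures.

In reciprocal form, 1/v = (Km/Vmax)·(1/[S]) + 1/Vmax. The two points give (1/[S], 1/v) = (0.7634, 0.7092) and (0.07042, 0.1953).
Slope = (0.7092 − 0.1953)/(0.7634 − 0.07042) = 0.7416; intercept = 0.7092 − 0.7416×0.7634 = 0.1431.
Vmax = 1/intercept = 6.99 mM/s; Km = slope × Vmax = 0.7416 × 6.99 = 5.18 nM.

Km = 5.18 nM; Vmax = 6.99 mM/s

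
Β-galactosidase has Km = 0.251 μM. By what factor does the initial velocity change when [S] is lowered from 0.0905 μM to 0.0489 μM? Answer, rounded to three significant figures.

Since Vmax cancels, v₂/v₁ = [S]₂(Km+[S]₁) / [S]₁(Km+[S]₂).
= 0.0489×(0.251+0.0905) / (0.0905×(0.251+0.0489)) = 0.01670/0.02714 = 0.615.

0.615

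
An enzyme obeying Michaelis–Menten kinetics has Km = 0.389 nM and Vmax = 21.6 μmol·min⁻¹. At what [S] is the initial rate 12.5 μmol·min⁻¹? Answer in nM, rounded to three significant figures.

0.534 nM

The required fractional saturation is v/Vmax = 12.5/21.6 = 0.5787.
Then [S]/(Km+[S]) = 0.5787 ⇒ [S] = 0.389 × 0.5787/(1 − 0.5787) = 0.534 nM.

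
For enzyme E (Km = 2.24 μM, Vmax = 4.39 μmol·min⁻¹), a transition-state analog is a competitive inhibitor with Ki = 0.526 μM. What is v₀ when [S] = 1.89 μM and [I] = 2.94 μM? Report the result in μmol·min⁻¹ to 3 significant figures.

0.498 μmol·min⁻¹

α = 1 + [I]/Ki = 1 + 2.94/0.526 = 6.589.
For a competitive inhibitor, Vmax is unchanged and the apparent Km becomes α·Km: Km,app = 14.8 μM, Vmax,app = 4.39 μmol·min⁻¹.
v = Vmax,app·[S]/(Km,app + [S]) = 4.39 × 1.89/(14.8 + 1.89) = 0.498 μmol·min⁻¹.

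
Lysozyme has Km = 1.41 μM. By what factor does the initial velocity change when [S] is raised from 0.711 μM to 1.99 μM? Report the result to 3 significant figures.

1.75

The fractional saturations are [S]/(Km+[S]) = 0.711/2.121 = 0.3352 and 1.99/3.400 = 0.5853.
v₂/v₁ is just their ratio: 0.5853/0.3352 = 1.75.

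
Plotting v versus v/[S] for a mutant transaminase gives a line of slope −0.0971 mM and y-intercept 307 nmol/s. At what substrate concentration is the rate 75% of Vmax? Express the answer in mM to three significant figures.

The Eadie–Hofstee slope gives Km = 0.0971 mM (slope = −Km).
v/Vmax = [S]/(Km+[S]) = 0.75 ⇒ [S] = Km·0.75/(1−0.75) = 0.0971 × 3.000 = 0.291 mM.

0.291 mM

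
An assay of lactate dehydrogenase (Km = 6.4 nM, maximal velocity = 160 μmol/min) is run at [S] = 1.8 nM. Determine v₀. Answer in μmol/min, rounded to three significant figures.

35.1 μmol/min

[S]/(Km+[S]) = 1.8/8.200 = 0.2195, the fractional saturation.
v = 0.2195 × Vmax = 0.2195 × 160 = 35.1 μmol/min.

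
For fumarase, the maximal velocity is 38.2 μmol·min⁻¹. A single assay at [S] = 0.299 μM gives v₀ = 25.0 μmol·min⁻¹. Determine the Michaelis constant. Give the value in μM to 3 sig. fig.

0.158 μM

v/Vmax = 25.0/38.2 = 0.6545 = [S]/(Km+[S]).
So Km + [S] = [S]/0.6545 = 0.4569 μM, giving Km = 0.4569 − 0.299 = 0.158 μM.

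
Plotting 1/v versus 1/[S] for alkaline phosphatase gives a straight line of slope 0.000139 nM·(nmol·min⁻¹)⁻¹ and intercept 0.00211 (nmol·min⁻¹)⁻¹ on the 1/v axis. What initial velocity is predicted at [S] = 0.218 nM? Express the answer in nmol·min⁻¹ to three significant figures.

The y-intercept is 1/Vmax, so Vmax = 1/0.00211 = 474 nmol·min⁻¹.
The slope is Km/Vmax, so Km = 0.000139 × 474 = 0.0659 nM.
Then v = 474 × 0.218/(0.0659 + 0.218) = 364 nmol·min⁻¹.

364 nmol·min⁻¹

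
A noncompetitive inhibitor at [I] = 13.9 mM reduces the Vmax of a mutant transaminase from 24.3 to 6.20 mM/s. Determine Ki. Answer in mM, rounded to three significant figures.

4.76 mM

Noncompetitive: Vmax,app = Vmax/α with α = 1 + [I]/Ki.
α = Vmax/Vmax,app = 24.3/6.20 = 3.919.
Ki = [I]/(α − 1) = 13.9/2.919 = 4.76 mM.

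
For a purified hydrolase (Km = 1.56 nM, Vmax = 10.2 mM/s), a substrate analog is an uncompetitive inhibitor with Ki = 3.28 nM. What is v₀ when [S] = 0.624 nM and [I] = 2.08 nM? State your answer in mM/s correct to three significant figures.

2.47 mM/s

With α = 1 + [I]/Ki = 1 + 2.08/3.28 = 1.634, the uncompetitive rate law is v = (Vmax/α)·[S] / (Km/α + [S]).
v = (10.2/1.634)×0.624 / (1.56/1.634 + 0.624) = 3.895/1.579 = 2.47 mM/s.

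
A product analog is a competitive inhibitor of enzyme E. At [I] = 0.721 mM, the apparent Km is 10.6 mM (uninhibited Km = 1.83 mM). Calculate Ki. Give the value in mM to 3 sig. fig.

0.150 mM

Competitive: Km,app = α·Km with α = 1 + [I]/Ki.
α = Km,app/Km = 10.6/1.83 = 5.792.
Since α = 1 + [I]/Ki, [I]/Ki = 5.792 − 1 = 4.792 and Ki = 0.721/4.792 = 0.150 mM.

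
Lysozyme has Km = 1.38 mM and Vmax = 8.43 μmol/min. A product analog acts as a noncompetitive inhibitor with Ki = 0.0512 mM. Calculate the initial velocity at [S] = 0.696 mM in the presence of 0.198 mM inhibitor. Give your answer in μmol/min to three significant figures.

α = 1 + [I]/Ki = 1 + 0.198/0.0512 = 4.867.
For a noncompetitive inhibitor, Vmax is reduced to Vmax/α while Km is unchanged: Km,app = 1.38 mM, Vmax,app = 1.73 μmol/min.
v = Vmax,app·[S]/(Km,app + [S]) = 1.73 × 0.696/(1.38 + 0.696) = 0.581 μmol/min.

0.581 μmol/min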